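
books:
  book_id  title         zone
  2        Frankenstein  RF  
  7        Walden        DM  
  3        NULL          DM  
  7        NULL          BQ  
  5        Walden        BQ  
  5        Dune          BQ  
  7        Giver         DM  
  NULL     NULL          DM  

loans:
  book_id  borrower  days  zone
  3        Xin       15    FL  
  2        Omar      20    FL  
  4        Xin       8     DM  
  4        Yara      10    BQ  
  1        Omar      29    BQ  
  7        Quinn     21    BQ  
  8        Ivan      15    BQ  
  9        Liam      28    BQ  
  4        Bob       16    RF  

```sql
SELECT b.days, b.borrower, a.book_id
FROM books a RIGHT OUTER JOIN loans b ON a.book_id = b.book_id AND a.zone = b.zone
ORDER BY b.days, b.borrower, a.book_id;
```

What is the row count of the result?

RIGHT JOIN keeps every row from `loans`; unmatched rows get NULL for `books`'s columns.
Matching on a.book_id = b.book_id AND a.zone = b.zone. A NULL in a compared column never satisfies the condition.
- a row (book_id=2, zone=RF): no match.
- a row (book_id=7, zone=DM): no match.
- a row (book_id=3, zone=DM): no match.
- a row (book_id=7, zone=BQ): matches 1 b row(s) → 1 output row(s).
- a row (book_id=5, zone=BQ): no match.
- a row (book_id=5, zone=BQ): no match.
- a row (book_id=7, zone=DM): no match.
- a row (book_id=NULL, zone=DM): no match.
- 8 row(s) from b found no a partner → padded with NULL.
Total: 1 matched + 8 padded = 9 rows.

9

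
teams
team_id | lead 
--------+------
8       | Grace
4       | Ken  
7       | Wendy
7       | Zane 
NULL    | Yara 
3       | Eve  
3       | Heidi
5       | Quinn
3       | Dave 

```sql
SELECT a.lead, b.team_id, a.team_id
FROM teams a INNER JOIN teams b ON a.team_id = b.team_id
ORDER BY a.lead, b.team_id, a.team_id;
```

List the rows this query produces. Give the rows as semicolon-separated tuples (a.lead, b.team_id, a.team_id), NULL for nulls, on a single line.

INNER JOIN keeps only pairs where the ON condition holds.
Matching on a.team_id = b.team_id. A NULL in a compared column never satisfies the condition.
- a row (team_id=8): matches 1 b row(s) → 1 output row(s).
- a row (team_id=4): matches 1 b row(s) → 1 output row(s).
- a row (team_id=7): matches 2 b row(s) → 2 output row(s).
- a row (team_id=7): matches 2 b row(s) → 2 output row(s).
- a row (team_id=NULL): no match → dropped.
- a row (team_id=3): matches 3 b row(s) → 3 output row(s).
- a row (team_id=3): matches 3 b row(s) → 3 output row(s).
- a row (team_id=5): matches 1 b row(s) → 1 output row(s).
- a row (team_id=3): matches 3 b row(s) → 3 output row(s).

(Dave, 3, 3); (Dave, 3, 3); (Dave, 3, 3); (Eve, 3, 3); (Eve, 3, 3); (Eve, 3, 3); (Grace, 8, 8); (Heidi, 3, 3); (Heidi, 3, 3); (Heidi, 3, 3); (Ken, 4, 4); (Quinn, 5, 5); (Wendy, 7, 7); (Wendy, 7, 7); (Zane, 7, 7); (Zane, 7, 7)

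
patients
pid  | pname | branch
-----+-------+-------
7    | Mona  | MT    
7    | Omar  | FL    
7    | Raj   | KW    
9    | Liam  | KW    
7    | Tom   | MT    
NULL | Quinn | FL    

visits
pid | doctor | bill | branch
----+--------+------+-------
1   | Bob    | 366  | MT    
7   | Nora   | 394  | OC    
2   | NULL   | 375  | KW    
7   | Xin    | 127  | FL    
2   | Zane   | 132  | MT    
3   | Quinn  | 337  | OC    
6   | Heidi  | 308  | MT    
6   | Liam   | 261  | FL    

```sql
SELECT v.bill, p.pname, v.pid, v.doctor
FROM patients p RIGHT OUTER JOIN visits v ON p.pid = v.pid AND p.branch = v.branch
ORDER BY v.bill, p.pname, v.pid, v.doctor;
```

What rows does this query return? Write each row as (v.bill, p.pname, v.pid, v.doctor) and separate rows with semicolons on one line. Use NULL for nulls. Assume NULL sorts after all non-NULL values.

(127, Omar, 7, Xin); (132, NULL, 2, Zane); (261, NULL, 6, Liam); (308, NULL, 6, Heidi); (337, NULL, 3, Quinn); (366, NULL, 1, Bob); (375, NULL, 2, NULL); (394, NULL, 7, Nora)

RIGHT JOIN keeps every row from `visits`; unmatched rows get NULL for `patients`'s columns.
Matching on p.pid = v.pid AND p.branch = v.branch. A NULL in a compared column never satisfies the condition.
- p (pid=7, branch=MT) has no partner in v.
- p (pid=7, branch=FL) pairs with 1 row(s) of v.
- p (pid=7, branch=KW) has no partner in v.
- p (pid=9, branch=KW) has no partner in v.
- p (pid=7, branch=MT) has no partner in v.
- p (pid=NULL, branch=FL) has no partner in v.
- plus 7 unmatched v row(s), each kept with NULL p columns.
After projecting and ordering:
v.bill | p.pname | v.pid | v.doctor
127 | Omar | 7 | Xin
132 | NULL | 2 | Zane
261 | NULL | 6 | Liam
308 | NULL | 6 | Heidi
337 | NULL | 3 | Quinn
366 | NULL | 1 | Bob
375 | NULL | 2 | NULL
394 | NULL | 7 | Nora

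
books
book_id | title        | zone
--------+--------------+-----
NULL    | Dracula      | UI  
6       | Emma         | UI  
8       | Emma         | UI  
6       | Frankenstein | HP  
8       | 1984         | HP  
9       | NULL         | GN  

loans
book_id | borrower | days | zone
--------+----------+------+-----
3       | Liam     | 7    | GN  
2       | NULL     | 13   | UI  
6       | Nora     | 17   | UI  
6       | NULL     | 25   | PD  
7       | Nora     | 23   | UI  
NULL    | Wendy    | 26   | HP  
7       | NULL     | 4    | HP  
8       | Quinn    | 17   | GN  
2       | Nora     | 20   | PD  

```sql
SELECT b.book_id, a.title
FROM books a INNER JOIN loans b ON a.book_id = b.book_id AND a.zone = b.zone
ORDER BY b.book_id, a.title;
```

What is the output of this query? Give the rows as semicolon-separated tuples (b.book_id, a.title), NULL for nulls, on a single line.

(6, Emma)

INNER JOIN keeps only pairs where the ON condition holds.
Matching on a.book_id = b.book_id AND a.zone = b.zone. A NULL in a compared column never satisfies the condition.
- a[0] book_id=NULL, zone=UI → no match; dropped.
- a[1] book_id=6, zone=UI → 1 match(es) in b → 1 row(s).
- a[2] book_id=8, zone=UI → no match; dropped.
- a[3] book_id=6, zone=HP → no match; dropped.
- a[4] book_id=8, zone=HP → no match; dropped.
- a[5] book_id=9, zone=GN → no match; dropped.
After projecting and ordering:
b.book_id | a.title
6 | Emma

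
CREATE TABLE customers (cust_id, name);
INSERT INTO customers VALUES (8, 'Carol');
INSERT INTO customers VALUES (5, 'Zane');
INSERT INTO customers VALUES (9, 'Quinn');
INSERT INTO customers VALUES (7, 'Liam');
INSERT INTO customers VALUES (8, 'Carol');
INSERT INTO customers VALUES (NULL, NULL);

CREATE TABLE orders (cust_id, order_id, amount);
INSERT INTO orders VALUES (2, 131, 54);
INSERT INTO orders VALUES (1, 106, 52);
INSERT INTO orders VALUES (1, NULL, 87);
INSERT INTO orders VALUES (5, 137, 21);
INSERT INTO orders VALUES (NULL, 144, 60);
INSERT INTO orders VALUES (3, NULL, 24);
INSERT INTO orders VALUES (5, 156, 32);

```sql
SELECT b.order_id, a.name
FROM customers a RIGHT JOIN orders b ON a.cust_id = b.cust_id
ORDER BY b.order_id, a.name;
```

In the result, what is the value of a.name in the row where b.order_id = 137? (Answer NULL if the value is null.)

Zane

RIGHT JOIN keeps every row from `orders`; unmatched rows get NULL for `customers`'s columns.
Matching on a.cust_id = b.cust_id. A NULL in a compared column never satisfies the condition.
- cust_id=8: no matching b row.
- cust_id=5: 2 matching b row(s), so 2 row(s) emitted.
- cust_id=9: no matching b row.
- cust_id=7: no matching b row.
- cust_id=8: no matching b row.
- cust_id=NULL: no matching b row.
- 5 b row(s) had no a match → kept, a columns NULL.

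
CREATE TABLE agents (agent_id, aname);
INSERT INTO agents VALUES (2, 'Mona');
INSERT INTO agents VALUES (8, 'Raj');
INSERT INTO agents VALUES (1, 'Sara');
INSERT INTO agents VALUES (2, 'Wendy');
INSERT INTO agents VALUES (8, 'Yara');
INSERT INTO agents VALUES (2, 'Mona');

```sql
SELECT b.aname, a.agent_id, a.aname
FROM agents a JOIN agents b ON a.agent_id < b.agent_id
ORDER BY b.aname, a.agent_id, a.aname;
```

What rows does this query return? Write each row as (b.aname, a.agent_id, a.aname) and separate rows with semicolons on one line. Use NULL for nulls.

INNER JOIN keeps only pairs where the ON condition holds.
Matching on a.agent_id < b.agent_id.
- agent_id=2: 2 matching b row(s), so 2 row(s) emitted.
- agent_id=8: no matching b row, dropped.
- agent_id=1: 5 matching b row(s), so 5 row(s) emitted.
- agent_id=2: 2 matching b row(s), so 2 row(s) emitted.
- agent_id=8: no matching b row, dropped.
- agent_id=2: 2 matching b row(s), so 2 row(s) emitted.

(Mona, 1, Sara); (Mona, 1, Sara); (Raj, 1, Sara); (Raj, 2, Mona); (Raj, 2, Mona); (Raj, 2, Wendy); (Wendy, 1, Sara); (Yara, 1, Sara); (Yara, 2, Mona); (Yara, 2, Mona); (Yara, 2, Wendy)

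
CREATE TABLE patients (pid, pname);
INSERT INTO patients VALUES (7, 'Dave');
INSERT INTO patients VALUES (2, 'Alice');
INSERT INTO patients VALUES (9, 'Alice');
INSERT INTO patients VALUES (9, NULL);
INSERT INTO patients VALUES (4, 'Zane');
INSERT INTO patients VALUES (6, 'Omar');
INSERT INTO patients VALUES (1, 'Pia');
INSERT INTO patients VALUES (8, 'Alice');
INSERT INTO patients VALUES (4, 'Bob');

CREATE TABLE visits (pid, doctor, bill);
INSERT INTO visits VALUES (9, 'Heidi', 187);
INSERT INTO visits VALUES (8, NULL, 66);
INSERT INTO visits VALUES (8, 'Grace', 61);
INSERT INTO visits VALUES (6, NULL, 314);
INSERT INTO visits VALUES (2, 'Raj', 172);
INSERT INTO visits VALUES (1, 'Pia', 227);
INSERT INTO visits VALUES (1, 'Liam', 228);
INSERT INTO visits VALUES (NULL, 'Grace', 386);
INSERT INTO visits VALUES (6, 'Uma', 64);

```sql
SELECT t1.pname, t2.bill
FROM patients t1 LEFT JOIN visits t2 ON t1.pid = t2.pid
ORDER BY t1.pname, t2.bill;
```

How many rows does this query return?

12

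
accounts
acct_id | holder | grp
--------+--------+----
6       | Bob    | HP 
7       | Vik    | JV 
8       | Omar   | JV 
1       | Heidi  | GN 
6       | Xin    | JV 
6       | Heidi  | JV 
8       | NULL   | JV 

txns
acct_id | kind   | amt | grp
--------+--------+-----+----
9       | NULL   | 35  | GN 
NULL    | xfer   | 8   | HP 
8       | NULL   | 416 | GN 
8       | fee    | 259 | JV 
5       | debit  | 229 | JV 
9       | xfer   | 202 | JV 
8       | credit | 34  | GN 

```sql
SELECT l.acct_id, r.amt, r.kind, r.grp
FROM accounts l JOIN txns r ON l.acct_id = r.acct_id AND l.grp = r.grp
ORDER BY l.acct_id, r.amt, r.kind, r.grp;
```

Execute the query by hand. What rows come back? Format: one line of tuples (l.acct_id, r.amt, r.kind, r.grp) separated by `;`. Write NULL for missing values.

INNER JOIN keeps only pairs where the ON condition holds.
Matching on l.acct_id = r.acct_id AND l.grp = r.grp. A NULL in a compared column never satisfies the condition.
- l (acct_id=6, grp=HP) has no partner → excluded.
- l (acct_id=7, grp=JV) has no partner → excluded.
- l (acct_id=8, grp=JV) pairs with 1 row(s) of r.
- l (acct_id=1, grp=GN) has no partner → excluded.
- l (acct_id=6, grp=JV) has no partner → excluded.
- l (acct_id=6, grp=JV) has no partner → excluded.
- l (acct_id=8, grp=JV) pairs with 1 row(s) of r.
After projecting and ordering:
l.acct_id | r.amt | r.kind | r.grp
8 | 259 | fee | JV
8 | 259 | fee | JV

(8, 259, fee, JV); (8, 259, fee, JV)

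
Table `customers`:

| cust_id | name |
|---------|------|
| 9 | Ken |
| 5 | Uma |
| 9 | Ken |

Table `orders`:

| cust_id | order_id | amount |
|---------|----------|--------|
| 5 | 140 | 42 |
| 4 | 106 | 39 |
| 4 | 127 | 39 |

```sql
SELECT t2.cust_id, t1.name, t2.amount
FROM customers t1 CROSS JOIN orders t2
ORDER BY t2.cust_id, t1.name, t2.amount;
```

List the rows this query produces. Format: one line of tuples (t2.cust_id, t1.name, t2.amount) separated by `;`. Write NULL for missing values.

CROSS JOIN pairs every row of `customers` with every row of `orders`: 3 × 3 = 9 rows.

(4, Ken, 39); (4, Ken, 39); (4, Ken, 39); (4, Ken, 39); (4, Uma, 39); (4, Uma, 39); (5, Ken, 42); (5, Ken, 42); (5, Uma, 42)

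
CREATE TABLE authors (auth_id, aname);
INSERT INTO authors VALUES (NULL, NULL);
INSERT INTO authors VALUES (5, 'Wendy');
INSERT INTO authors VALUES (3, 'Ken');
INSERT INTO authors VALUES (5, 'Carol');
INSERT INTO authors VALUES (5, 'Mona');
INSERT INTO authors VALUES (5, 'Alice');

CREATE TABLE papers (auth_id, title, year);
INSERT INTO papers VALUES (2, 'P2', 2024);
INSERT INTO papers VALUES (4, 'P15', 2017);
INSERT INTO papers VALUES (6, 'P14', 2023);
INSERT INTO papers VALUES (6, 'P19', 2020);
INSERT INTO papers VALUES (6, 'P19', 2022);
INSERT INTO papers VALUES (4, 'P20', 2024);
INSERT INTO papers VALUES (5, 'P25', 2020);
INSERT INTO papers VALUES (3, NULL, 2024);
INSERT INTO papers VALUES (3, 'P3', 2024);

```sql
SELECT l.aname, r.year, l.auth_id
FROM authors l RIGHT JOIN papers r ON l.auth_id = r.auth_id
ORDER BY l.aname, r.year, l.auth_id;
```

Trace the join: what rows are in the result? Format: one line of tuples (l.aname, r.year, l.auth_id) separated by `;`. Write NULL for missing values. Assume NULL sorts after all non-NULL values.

RIGHT JOIN keeps every row from `papers`; unmatched rows get NULL for `authors`'s columns.
Matching on l.auth_id = r.auth_id. A NULL in a compared column never satisfies the condition.
Matched pairs: 6; unmatched r rows kept: 6.

(Alice, 2020, 5); (Carol, 2020, 5); (Ken, 2024, 3); (Ken, 2024, 3); (Mona, 2020, 5); (Wendy, 2020, 5); (NULL, 2017, NULL); (NULL, 2020, NULL); (NULL, 2022, NULL); (NULL, 2023, NULL); (NULL, 2024, NULL); (NULL, 2024, NULL)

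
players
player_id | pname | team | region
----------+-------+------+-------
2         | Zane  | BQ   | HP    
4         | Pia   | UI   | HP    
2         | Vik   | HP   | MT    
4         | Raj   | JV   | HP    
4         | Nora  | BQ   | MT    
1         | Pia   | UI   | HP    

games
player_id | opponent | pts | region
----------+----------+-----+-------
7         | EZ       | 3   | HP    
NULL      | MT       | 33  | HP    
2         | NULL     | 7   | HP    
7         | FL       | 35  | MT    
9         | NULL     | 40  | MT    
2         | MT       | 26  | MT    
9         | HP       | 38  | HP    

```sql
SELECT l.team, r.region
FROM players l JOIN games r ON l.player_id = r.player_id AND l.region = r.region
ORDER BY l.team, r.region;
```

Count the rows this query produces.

INNER JOIN keeps only pairs where the ON condition holds.
Matching on l.player_id = r.player_id AND l.region = r.region. A NULL in a compared column never satisfies the condition.
- player_id=2, region=HP: 1 matching r row(s), so 1 row(s) emitted.
- player_id=4, region=HP: no matching r row, dropped.
- player_id=2, region=MT: 1 matching r row(s), so 1 row(s) emitted.
- player_id=4, region=HP: no matching r row, dropped.
- player_id=4, region=MT: no matching r row, dropped.
- player_id=1, region=HP: no matching r row, dropped.
Total: 2 rows.

2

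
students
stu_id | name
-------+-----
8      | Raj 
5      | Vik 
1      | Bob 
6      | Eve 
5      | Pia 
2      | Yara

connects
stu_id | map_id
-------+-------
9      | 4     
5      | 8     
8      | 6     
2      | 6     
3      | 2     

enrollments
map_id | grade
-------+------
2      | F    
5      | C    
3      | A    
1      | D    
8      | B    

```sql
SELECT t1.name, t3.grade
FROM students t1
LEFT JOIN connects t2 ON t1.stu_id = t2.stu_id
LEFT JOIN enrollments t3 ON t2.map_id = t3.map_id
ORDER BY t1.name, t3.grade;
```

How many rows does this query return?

6

Joins associate left-to-right: students LEFT JOIN connects on stu_id gives 6 intermediate row(s).
Then LEFT JOIN `enrollments t3` on map_id: each of those 6 rows is kept; rows whose t2.map_id has no match in t3 get NULL for t3's columns.
Result: 6 row(s).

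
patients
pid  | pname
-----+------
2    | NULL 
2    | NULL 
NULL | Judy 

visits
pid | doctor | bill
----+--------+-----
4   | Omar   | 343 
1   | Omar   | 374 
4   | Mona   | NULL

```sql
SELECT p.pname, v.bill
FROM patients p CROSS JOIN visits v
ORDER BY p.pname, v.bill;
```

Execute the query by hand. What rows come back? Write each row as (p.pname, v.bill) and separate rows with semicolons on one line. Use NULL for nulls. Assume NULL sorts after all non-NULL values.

(Judy, 343); (Judy, 374); (Judy, NULL); (NULL, 343); (NULL, 343); (NULL, 374); (NULL, 374); (NULL, NULL); (NULL, NULL)

CROSS JOIN pairs every row of `patients` with every row of `visits`: 3 × 3 = 9 rows.
After projecting and ordering:
p.pname | v.bill
Judy | 343
Judy | 374
Judy | NULL
NULL | 343
NULL | 343
NULL | 374
NULL | 374
NULL | NULL
NULL | NULL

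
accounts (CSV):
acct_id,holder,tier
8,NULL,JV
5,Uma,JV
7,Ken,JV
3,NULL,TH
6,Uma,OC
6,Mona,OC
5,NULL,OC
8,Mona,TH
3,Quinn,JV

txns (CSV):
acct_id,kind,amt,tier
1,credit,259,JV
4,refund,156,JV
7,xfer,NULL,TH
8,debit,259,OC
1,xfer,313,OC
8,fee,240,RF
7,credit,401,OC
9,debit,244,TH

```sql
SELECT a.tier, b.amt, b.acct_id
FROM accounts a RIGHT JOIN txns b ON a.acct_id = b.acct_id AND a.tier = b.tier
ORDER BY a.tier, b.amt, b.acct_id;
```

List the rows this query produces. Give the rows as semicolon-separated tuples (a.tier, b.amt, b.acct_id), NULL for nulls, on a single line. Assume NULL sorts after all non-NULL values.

(NULL, 156, 4); (NULL, 240, 8); (NULL, 244, 9); (NULL, 259, 1); (NULL, 259, 8); (NULL, 313, 1); (NULL, 401, 7); (NULL, NULL, 7)

RIGHT JOIN keeps every row from `txns`; unmatched rows get NULL for `accounts`'s columns.
Matching on a.acct_id = b.acct_id AND a.tier = b.tier.
Matched pairs: 0; unmatched b rows kept: 8.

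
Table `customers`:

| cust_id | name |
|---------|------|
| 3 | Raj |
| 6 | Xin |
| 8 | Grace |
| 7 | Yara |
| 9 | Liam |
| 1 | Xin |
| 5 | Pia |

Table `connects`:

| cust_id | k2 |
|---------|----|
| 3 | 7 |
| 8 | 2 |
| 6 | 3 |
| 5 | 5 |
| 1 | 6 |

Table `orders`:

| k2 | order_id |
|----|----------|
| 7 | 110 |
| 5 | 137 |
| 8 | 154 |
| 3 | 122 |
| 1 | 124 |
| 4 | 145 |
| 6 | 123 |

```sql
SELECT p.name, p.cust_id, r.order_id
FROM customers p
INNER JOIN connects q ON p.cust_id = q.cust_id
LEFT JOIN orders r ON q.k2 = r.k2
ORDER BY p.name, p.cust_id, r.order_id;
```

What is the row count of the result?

5

Evaluate left to right. First `customers p INNER JOIN connects q` on cust_id: 5 row(s).
Then LEFT JOIN `orders r` on k2: each of those 5 rows is kept; rows whose q.k2 has no match in r get NULL for r's columns.
Result: 5 row(s).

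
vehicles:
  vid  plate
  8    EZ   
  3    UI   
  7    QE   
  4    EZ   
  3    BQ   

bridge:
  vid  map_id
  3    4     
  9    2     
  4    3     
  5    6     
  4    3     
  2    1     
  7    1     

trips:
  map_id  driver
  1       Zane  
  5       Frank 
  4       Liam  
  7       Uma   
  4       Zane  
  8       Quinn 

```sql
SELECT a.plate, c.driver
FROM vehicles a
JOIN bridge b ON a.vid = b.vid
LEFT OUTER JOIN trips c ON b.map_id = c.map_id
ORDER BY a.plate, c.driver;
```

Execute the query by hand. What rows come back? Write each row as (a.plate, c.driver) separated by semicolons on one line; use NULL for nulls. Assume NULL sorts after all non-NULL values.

Evaluate left to right. First `vehicles a INNER JOIN bridge b` on vid: 5 row(s).
Then LEFT JOIN `trips c` on map_id: each of those 5 rows is kept; rows whose b.map_id has no match in c get NULL for c's columns.

(BQ, Liam); (BQ, Zane); (EZ, NULL); (EZ, NULL); (QE, Zane); (UI, Liam); (UI, Zane)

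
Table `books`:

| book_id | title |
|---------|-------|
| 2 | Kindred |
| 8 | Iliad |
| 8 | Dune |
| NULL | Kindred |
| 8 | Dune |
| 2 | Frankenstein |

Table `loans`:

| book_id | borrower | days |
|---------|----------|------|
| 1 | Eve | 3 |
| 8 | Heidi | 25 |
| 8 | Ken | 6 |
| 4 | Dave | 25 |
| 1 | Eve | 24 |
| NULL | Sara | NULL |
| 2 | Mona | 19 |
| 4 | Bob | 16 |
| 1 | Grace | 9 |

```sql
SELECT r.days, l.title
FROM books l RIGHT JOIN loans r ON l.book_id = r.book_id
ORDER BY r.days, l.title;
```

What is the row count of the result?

RIGHT JOIN keeps every row from `loans`; unmatched rows get NULL for `books`'s columns.
Matching on l.book_id = r.book_id. A NULL in a compared column never satisfies the condition.
- l (book_id=2) pairs with 1 row(s) of r.
- l (book_id=8) pairs with 2 row(s) of r.
- l (book_id=8) pairs with 2 row(s) of r.
- l (book_id=NULL) has no partner in r.
- l (book_id=8) pairs with 2 row(s) of r.
- l (book_id=2) pairs with 1 row(s) of r.
- 6 row(s) from r found no l partner → padded with NULL.
Total: 8 matched + 6 padded = 14 rows.

14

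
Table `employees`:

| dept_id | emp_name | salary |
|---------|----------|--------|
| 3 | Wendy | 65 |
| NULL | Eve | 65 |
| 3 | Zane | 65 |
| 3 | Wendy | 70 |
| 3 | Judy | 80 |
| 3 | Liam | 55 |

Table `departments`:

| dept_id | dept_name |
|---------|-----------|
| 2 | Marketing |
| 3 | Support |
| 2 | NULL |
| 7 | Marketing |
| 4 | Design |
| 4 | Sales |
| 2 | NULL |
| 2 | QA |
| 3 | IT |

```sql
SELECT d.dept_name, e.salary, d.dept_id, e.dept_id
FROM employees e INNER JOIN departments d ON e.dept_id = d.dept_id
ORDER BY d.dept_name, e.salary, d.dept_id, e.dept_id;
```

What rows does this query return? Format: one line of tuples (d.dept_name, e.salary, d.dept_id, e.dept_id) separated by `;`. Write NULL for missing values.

(IT, 55, 3, 3); (IT, 65, 3, 3); (IT, 65, 3, 3); (IT, 70, 3, 3); (IT, 80, 3, 3); (Support, 55, 3, 3); (Support, 65, 3, 3); (Support, 65, 3, 3); (Support, 70, 3, 3); (Support, 80, 3, 3)

INNER JOIN keeps only pairs where the ON condition holds.
Matching on e.dept_id = d.dept_id. A NULL in a compared column never satisfies the condition.
- e (dept_id=3) pairs with 2 row(s) of d.
- e (dept_id=NULL) has no partner → excluded.
- e (dept_id=3) pairs with 2 row(s) of d.
- e (dept_id=3) pairs with 2 row(s) of d.
- e (dept_id=3) pairs with 2 row(s) of d.
- e (dept_id=3) pairs with 2 row(s) of d.
After projecting and ordering:
d.dept_name | e.salary | d.dept_id | e.dept_id
IT | 55 | 3 | 3
IT | 65 | 3 | 3
IT | 65 | 3 | 3
IT | 70 | 3 | 3
IT | 80 | 3 | 3
Support | 55 | 3 | 3
Support | 65 | 3 | 3
Support | 65 | 3 | 3
Support | 70 | 3 | 3
Support | 80 | 3 | 3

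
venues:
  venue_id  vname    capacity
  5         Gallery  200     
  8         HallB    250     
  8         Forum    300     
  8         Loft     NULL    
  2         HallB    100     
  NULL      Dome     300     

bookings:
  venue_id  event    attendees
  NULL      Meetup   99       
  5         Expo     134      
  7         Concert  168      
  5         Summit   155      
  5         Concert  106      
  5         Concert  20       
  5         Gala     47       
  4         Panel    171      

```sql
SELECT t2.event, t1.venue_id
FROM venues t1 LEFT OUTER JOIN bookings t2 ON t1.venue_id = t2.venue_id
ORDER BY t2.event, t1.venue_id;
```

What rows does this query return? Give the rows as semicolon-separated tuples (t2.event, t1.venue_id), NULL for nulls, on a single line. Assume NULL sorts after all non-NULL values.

LEFT JOIN keeps every row from `venues`; unmatched rows get NULL for `bookings`'s columns.
Matching on t1.venue_id = t2.venue_id. A NULL in a compared column never satisfies the condition.
- t1 (venue_id=5) pairs with 5 row(s) of t2.
- t1 (venue_id=8) has no partner → padded with NULL.
- t1 (venue_id=8) has no partner → padded with NULL.
- t1 (venue_id=8) has no partner → padded with NULL.
- t1 (venue_id=2) has no partner → padded with NULL.
- t1 (venue_id=NULL) has no partner → padded with NULL.
After projecting and ordering:
t2.event | t1.venue_id
Concert | 5
Concert | 5
Expo | 5
Gala | 5
Summit | 5
NULL | 2
NULL | 8
NULL | 8
NULL | 8
NULL | NULL

(Concert, 5); (Concert, 5); (Expo, 5); (Gala, 5); (Summit, 5); (NULL, 2); (NULL, 8); (NULL, 8); (NULL, 8); (NULL, NULL)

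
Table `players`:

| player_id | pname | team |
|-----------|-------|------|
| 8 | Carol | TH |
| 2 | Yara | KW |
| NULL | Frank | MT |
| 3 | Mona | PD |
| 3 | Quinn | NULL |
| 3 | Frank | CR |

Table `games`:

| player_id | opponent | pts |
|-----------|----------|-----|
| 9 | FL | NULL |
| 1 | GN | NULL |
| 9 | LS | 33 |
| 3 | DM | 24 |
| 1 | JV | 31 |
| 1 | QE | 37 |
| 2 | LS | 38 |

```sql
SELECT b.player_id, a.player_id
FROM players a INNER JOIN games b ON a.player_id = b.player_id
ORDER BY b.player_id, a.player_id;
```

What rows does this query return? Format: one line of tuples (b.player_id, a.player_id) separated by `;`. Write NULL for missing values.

INNER JOIN keeps only pairs where the ON condition holds.
Matching on a.player_id = b.player_id. A NULL in a compared column never satisfies the condition.
- a row (player_id=8): no match → dropped.
- a row (player_id=2): matches 1 b row(s) → 1 output row(s).
- a row (player_id=NULL): no match → dropped.
- a row (player_id=3): matches 1 b row(s) → 1 output row(s).
- a row (player_id=3): matches 1 b row(s) → 1 output row(s).
- a row (player_id=3): matches 1 b row(s) → 1 output row(s).
After projecting and ordering:
b.player_id | a.player_id
2 | 2
3 | 3
3 | 3
3 | 3

(2, 2); (3, 3); (3, 3); (3, 3)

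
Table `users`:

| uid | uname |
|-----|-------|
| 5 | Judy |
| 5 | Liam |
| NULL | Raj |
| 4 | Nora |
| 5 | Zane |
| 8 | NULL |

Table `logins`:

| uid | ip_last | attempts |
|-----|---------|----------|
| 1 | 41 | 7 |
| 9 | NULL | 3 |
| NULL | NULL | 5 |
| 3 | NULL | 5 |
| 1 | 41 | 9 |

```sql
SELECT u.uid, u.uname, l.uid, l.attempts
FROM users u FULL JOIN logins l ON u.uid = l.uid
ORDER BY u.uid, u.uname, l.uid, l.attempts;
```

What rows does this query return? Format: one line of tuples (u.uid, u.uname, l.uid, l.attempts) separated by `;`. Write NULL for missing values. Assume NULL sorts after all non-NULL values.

FULL OUTER JOIN keeps every row from both sides; unmatched rows get NULL for the other side's columns.
Matching on u.uid = l.uid. A NULL in a compared column never satisfies the condition.
- u row (uid=5): no match → kept, l columns NULL.
- u row (uid=5): no match → kept, l columns NULL.
- u row (uid=NULL): no match → kept, l columns NULL.
- u row (uid=4): no match → kept, l columns NULL.
- u row (uid=5): no match → kept, l columns NULL.
- u row (uid=8): no match → kept, l columns NULL.
- 5 row(s) from l found no u partner → padded with NULL.

(4, Nora, NULL, NULL); (5, Judy, NULL, NULL); (5, Liam, NULL, NULL); (5, Zane, NULL, NULL); (8, NULL, NULL, NULL); (NULL, Raj, NULL, NULL); (NULL, NULL, 1, 7); (NULL, NULL, 1, 9); (NULL, NULL, 3, 5); (NULL, NULL, 9, 3); (NULL, NULL, NULL, 5)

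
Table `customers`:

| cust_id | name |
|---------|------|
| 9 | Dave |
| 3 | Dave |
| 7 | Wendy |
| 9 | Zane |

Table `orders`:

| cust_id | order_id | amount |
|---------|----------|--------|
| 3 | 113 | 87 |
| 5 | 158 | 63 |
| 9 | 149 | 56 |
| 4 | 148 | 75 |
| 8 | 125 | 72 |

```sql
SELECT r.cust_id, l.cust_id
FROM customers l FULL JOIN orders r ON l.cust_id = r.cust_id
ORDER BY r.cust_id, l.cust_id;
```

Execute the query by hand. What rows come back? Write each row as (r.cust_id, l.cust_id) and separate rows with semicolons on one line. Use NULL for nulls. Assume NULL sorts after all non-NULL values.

FULL OUTER JOIN keeps every row from both sides; unmatched rows get NULL for the other side's columns.
Matching on l.cust_id = r.cust_id.
- l (cust_id=9) pairs with 1 row(s) of r.
- l (cust_id=3) pairs with 1 row(s) of r.
- l (cust_id=7) has no partner → padded with NULL.
- l (cust_id=9) pairs with 1 row(s) of r.
- 3 r row(s) had no l match → kept, l columns NULL.
After projecting and ordering:
r.cust_id | l.cust_id
3 | 3
4 | NULL
5 | NULL
8 | NULL
9 | 9
9 | 9
NULL | 7

(3, 3); (4, NULL); (5, NULL); (8, NULL); (9, 9); (9, 9); (NULL, 7)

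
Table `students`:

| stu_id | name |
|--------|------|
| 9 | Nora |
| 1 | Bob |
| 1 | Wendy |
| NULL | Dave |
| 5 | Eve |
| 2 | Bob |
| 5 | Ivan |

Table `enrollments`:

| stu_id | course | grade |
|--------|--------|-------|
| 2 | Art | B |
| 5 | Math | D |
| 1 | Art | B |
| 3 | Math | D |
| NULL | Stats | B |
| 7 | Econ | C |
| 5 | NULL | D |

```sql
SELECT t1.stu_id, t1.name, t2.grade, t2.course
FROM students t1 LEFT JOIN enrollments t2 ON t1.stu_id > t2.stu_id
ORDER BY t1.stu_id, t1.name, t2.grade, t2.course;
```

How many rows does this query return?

16

LEFT JOIN keeps every row from `students`; unmatched rows get NULL for `enrollments`'s columns.
Matching on t1.stu_id > t2.stu_id. A NULL in a compared column never satisfies the condition.
Matched pairs: 13; unmatched t1 rows kept: 3.
Total: 13 matched + 3 padded = 16 rows.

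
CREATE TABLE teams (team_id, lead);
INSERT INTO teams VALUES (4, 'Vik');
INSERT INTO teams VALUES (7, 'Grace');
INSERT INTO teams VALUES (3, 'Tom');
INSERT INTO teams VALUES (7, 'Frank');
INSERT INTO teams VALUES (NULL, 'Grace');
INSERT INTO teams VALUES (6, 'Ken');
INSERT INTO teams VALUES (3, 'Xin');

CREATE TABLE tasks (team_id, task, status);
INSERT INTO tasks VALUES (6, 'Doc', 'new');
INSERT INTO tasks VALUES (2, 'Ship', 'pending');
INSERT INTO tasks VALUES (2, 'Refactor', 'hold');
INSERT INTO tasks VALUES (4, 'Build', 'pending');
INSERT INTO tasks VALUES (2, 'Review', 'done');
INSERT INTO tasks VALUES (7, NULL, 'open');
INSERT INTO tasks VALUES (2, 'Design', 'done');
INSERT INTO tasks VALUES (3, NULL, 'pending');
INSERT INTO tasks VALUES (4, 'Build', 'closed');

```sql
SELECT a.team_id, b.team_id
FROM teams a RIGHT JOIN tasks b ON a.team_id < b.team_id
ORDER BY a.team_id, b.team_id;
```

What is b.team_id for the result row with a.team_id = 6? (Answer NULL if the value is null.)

RIGHT JOIN keeps every row from `tasks`; unmatched rows get NULL for `teams`'s columns.
Matching on a.team_id < b.team_id. A NULL in a compared column never satisfies the condition.
- a[0] team_id=4 → 2 match(es) in b → 2 row(s).
- a[1] team_id=7 → no match.
- a[2] team_id=3 → 4 match(es) in b → 4 row(s).
- a[3] team_id=7 → no match.
- a[4] team_id=NULL → no match.
- a[5] team_id=6 → 1 match(es) in b → 1 row(s).
- a[6] team_id=3 → 4 match(es) in b → 4 row(s).
- 5 row(s) from b found no a partner → padded with NULL.

7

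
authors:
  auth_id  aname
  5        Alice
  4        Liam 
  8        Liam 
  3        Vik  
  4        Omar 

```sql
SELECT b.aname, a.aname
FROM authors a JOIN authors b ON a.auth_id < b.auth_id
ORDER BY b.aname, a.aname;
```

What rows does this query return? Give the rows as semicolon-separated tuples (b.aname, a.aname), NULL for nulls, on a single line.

(Alice, Liam); (Alice, Omar); (Alice, Vik); (Liam, Alice); (Liam, Liam); (Liam, Omar); (Liam, Vik); (Liam, Vik); (Omar, Vik)

INNER JOIN keeps only pairs where the ON condition holds.
Matching on a.auth_id < b.auth_id.
Matched pairs: 9.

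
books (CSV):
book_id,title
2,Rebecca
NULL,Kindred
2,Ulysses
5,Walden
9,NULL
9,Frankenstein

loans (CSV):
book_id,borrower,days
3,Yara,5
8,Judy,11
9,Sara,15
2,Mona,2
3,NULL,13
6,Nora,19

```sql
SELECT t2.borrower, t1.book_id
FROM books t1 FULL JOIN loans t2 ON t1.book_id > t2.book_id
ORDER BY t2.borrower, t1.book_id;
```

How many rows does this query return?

FULL OUTER JOIN keeps every row from both sides; unmatched rows get NULL for the other side's columns.
Matching on t1.book_id > t2.book_id. A NULL in a compared column never satisfies the condition.
- t1 row (book_id=2): no match → kept, t2 columns NULL.
- t1 row (book_id=NULL): no match → kept, t2 columns NULL.
- t1 row (book_id=2): no match → kept, t2 columns NULL.
- t1 row (book_id=5): matches 3 t2 row(s) → 3 output row(s).
- t1 row (book_id=9): matches 5 t2 row(s) → 5 output row(s).
- t1 row (book_id=9): matches 5 t2 row(s) → 5 output row(s).
- 1 t2 row(s) had no t1 match → kept, t1 columns NULL.
Total: 13 matched + 4 padded = 17 rows.

17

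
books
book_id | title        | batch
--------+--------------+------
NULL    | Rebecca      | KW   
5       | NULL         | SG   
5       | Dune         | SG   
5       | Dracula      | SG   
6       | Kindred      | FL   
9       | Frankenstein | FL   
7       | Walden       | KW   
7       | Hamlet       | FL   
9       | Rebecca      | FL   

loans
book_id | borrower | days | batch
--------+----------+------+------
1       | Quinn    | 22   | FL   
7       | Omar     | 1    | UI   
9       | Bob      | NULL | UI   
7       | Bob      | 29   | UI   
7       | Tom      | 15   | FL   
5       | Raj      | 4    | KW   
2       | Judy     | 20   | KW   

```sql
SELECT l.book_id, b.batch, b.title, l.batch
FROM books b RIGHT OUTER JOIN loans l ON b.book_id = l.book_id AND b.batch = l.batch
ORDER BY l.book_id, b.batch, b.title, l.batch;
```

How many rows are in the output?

RIGHT JOIN keeps every row from `loans`; unmatched rows get NULL for `books`'s columns.
Matching on b.book_id = l.book_id AND b.batch = l.batch. A NULL in a compared column never satisfies the condition.
- b row (book_id=NULL, batch=KW): no match.
- b row (book_id=5, batch=SG): no match.
- b row (book_id=5, batch=SG): no match.
- b row (book_id=5, batch=SG): no match.
- b row (book_id=6, batch=FL): no match.
- b row (book_id=9, batch=FL): no match.
- b row (book_id=7, batch=KW): no match.
- b row (book_id=7, batch=FL): matches 1 l row(s) → 1 output row(s).
- b row (book_id=9, batch=FL): no match.
- 6 row(s) from l found no b partner → padded with NULL.
Total: 1 matched + 6 padded = 7 rows.

7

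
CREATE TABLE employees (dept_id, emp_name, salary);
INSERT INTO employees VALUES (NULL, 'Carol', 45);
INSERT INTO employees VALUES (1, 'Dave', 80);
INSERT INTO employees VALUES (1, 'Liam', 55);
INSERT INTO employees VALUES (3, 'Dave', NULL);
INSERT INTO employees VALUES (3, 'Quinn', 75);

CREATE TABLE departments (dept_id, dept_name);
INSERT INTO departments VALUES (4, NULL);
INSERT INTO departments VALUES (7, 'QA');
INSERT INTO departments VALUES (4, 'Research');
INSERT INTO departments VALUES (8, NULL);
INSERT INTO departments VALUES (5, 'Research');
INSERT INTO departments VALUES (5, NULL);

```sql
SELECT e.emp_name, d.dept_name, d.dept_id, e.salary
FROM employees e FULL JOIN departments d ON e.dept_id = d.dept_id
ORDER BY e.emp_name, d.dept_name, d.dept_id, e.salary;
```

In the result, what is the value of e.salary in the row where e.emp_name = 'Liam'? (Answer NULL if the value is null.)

55

FULL OUTER JOIN keeps every row from both sides; unmatched rows get NULL for the other side's columns.
Matching on e.dept_id = d.dept_id. A NULL in a compared column never satisfies the condition.
Matched pairs: 0; unmatched e rows kept: 5; unmatched d rows kept: 6.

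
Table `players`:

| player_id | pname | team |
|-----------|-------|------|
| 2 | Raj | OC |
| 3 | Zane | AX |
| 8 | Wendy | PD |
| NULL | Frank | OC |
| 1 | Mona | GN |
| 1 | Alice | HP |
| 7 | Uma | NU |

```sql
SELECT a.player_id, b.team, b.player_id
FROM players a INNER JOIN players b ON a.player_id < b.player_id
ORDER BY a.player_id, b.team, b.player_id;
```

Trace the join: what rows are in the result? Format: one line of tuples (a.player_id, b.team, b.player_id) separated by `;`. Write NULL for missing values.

INNER JOIN keeps only pairs where the ON condition holds.
Matching on a.player_id < b.player_id. A NULL in a compared column never satisfies the condition.
- a (player_id=2) pairs with 3 row(s) of b.
- a (player_id=3) pairs with 2 row(s) of b.
- a (player_id=8) has no partner → excluded.
- a (player_id=NULL) has no partner → excluded.
- a (player_id=1) pairs with 4 row(s) of b.
- a (player_id=1) pairs with 4 row(s) of b.
- a (player_id=7) pairs with 1 row(s) of b.

(1, AX, 3); (1, AX, 3); (1, NU, 7); (1, NU, 7); (1, OC, 2); (1, OC, 2); (1, PD, 8); (1, PD, 8); (2, AX, 3); (2, NU, 7); (2, PD, 8); (3, NU, 7); (3, PD, 8); (7, PD, 8)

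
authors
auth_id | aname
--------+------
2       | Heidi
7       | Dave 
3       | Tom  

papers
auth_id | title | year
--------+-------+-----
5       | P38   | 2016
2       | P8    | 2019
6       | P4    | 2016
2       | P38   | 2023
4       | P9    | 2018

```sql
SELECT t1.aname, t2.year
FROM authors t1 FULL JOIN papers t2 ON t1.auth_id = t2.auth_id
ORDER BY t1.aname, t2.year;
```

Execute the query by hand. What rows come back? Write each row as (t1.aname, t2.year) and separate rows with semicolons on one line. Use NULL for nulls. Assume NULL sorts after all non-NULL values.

FULL OUTER JOIN keeps every row from both sides; unmatched rows get NULL for the other side's columns.
Matching on t1.auth_id = t2.auth_id.
- t1 (auth_id=2) pairs with 2 row(s) of t2.
- t1 (auth_id=7) has no partner → padded with NULL.
- t1 (auth_id=3) has no partner → padded with NULL.
- 3 row(s) from t2 found no t1 partner → padded with NULL.
After projecting and ordering:
t1.aname | t2.year
Dave | NULL
Heidi | 2019
Heidi | 2023
Tom | NULL
NULL | 2016
NULL | 2016
NULL | 2018

(Dave, NULL); (Heidi, 2019); (Heidi, 2023); (Tom, NULL); (NULL, 2016); (NULL, 2016); (NULL, 2018)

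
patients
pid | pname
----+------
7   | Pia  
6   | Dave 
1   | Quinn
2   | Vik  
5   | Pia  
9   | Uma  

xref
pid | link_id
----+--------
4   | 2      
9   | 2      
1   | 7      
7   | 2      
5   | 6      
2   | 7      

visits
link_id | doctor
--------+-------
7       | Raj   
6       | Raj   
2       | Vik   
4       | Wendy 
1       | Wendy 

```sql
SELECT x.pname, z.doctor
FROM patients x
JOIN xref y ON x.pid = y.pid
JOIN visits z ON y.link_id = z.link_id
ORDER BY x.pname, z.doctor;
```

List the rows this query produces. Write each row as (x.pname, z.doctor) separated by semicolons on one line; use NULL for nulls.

Step 1 — x INNER JOIN y on pid → 5 row(s).
Then INNER JOIN `visits z` on link_id: keep only rows whose y.link_id appears in z.

(Pia, Raj); (Pia, Vik); (Quinn, Raj); (Uma, Vik); (Vik, Raj)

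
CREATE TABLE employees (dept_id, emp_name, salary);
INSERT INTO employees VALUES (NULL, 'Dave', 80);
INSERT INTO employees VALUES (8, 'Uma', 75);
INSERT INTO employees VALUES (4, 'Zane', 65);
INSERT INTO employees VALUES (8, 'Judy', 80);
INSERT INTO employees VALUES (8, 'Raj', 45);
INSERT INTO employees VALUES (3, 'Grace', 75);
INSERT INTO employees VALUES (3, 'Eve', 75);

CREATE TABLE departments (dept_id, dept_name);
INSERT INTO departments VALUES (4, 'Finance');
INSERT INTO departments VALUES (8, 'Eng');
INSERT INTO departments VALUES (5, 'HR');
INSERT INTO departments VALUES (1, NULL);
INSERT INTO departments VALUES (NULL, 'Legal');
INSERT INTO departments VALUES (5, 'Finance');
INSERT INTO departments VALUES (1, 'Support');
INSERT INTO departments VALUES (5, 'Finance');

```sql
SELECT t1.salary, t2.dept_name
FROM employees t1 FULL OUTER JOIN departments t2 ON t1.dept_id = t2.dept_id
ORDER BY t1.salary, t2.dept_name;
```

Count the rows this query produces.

13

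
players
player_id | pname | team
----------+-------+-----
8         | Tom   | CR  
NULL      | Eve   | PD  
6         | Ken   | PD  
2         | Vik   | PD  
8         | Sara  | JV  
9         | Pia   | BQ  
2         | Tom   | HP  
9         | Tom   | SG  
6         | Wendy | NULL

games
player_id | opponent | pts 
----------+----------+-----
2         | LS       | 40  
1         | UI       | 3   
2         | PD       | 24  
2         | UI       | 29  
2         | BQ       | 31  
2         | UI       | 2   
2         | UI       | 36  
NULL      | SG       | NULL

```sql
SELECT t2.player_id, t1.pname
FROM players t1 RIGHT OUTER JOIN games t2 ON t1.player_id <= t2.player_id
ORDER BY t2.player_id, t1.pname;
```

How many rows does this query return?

RIGHT JOIN keeps every row from `games`; unmatched rows get NULL for `players`'s columns.
Matching on t1.player_id <= t2.player_id. A NULL in a compared column never satisfies the condition.
Matched pairs: 12; unmatched t2 rows kept: 2.
Total: 12 matched + 2 padded = 14 rows.

14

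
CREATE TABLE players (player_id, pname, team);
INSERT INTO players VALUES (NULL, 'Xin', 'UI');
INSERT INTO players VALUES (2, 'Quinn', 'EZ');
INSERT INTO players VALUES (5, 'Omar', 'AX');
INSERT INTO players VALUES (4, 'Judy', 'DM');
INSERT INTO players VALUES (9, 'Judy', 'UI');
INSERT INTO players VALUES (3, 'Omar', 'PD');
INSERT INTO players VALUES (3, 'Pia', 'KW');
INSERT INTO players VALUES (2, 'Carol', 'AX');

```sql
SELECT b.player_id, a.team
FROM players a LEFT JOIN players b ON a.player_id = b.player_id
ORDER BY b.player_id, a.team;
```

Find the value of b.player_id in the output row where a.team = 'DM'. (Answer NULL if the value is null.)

4

LEFT JOIN keeps every row from `players a`; unmatched rows get NULL for `players b`'s columns.
Matching on a.player_id = b.player_id. A NULL in a compared column never satisfies the condition.
- a (player_id=NULL) has no partner → padded with NULL.
- a (player_id=2) pairs with 2 row(s) of b.
- a (player_id=5) pairs with 1 row(s) of b.
- a (player_id=4) pairs with 1 row(s) of b.
- a (player_id=9) pairs with 1 row(s) of b.
- a (player_id=3) pairs with 2 row(s) of b.
- a (player_id=3) pairs with 2 row(s) of b.
- a (player_id=2) pairs with 2 row(s) of b.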